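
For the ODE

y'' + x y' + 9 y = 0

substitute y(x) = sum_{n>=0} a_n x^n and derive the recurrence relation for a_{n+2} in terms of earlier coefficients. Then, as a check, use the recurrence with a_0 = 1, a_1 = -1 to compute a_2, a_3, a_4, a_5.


Substitute y = sum_n a_n x^n.
y''(x) has coefficient (n+2)(n+1) a_{n+2} at x^n;
x y'(x) has coefficient n a_n at x^n (shift);
9 y(x) has coefficient 9 a_n at x^n.
Matching x^n: (n+2)(n+1) a_{n+2} + (n + 9) a_n = 0.
Thus a_{n+2} = (-n - 9) / ((n+1)(n+2)) * a_n.

Check with a_0 = 1, a_1 = -1 (apply the recurrence for n = 0, 1, 2, 3): a_0 = 1, a_1 = -1, a_2 = -9/2, a_3 = 5/3, a_4 = 33/8, a_5 = -1.

a_(n+2) = (-n - 9) / ((n+1)(n+2)) * a_n; check: a_0 = 1, a_1 = -1, a_2 = -9/2, a_3 = 5/3, a_4 = 33/8, a_5 = -1


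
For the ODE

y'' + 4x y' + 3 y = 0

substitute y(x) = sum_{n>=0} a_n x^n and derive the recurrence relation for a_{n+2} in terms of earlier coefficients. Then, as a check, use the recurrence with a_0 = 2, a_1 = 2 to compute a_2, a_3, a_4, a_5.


Substitute y = sum_n a_n x^n.
y''(x) has coefficient (n+2)(n+1) a_{n+2} at x^n;
4 x y'(x) has coefficient 4 n a_n at x^n (shift);
3 y(x) has coefficient 3 a_n at x^n.
Matching x^n: (n+2)(n+1) a_{n+2} + (4n + 3) a_n = 0.
Thus a_{n+2} = (-4n - 3) / ((n+1)(n+2)) * a_n.

Check with a_0 = 2, a_1 = 2 (apply the recurrence for n = 0, 1, 2, 3): a_0 = 2, a_1 = 2, a_2 = -3, a_3 = -7/3, a_4 = 11/4, a_5 = 7/4.

a_(n+2) = (-4n - 3) / ((n+1)(n+2)) * a_n; check: a_0 = 2, a_1 = 2, a_2 = -3, a_3 = -7/3, a_4 = 11/4, a_5 = 7/4


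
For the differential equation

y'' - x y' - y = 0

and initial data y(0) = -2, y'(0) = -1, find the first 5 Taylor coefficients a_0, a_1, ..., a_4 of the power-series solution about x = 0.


Ansatz: y(x) = sum_{n>=0} a_n x^n, so y'(x) = sum_{n>=1} n a_n x^(n-1) and y''(x) = sum_{n>=2} n(n-1) a_n x^(n-2).
Substitute into P(x) y'' + Q(x) y' + R(x) y = 0 with P(x) = 1, Q(x) = -x, R(x) = -1, and match powers of x.
Initial conditions: a_0 = -2, a_1 = -1.
Setting the coefficient of each power of x to zero and solving order by order (substituting the coefficients already found):
  x^0: 2 a_2 - a_0 = 0  ->  2 a_2 = a_0 = -2  ->  a_2 = -1
  x^1: 6 a_3 - 2 a_1 = 0  ->  6 a_3 = 2 a_1 = -2  ->  a_3 = -1/3
  x^2: 12 a_4 - 3 a_2 = 0  ->  12 a_4 = 3 a_2 = -3  ->  a_4 = -1/4
Truncated series: y(x) = -2 - x - x^2 - (1/3) x^3 - (1/4) x^4 + O(x^5).

a_0 = -2; a_1 = -1; a_2 = -1; a_3 = -1/3; a_4 = -1/4


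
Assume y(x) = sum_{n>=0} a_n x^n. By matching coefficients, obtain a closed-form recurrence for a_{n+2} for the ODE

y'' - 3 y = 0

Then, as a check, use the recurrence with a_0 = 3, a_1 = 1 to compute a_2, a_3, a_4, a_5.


Substitute y = sum_n a_n x^n into y'' + (const) y = 0.
y''(x) = sum_{n>=0} (n+2)(n+1) a_{n+2} x^n.
The ODE becomes sum_n [(n+2)(n+1) a_{n+2} - 3 a_n] x^n = 0.
Setting each coefficient to zero gives the recurrence:
  (n+2)(n+1) a_{n+2} - 3 a_n = 0,
  a_{n+2} = 3 / ((n+1)(n+2)) a_n.

Check with a_0 = 3, a_1 = 1 (apply the recurrence for n = 0, 1, 2, 3): a_0 = 3, a_1 = 1, a_2 = 9/2, a_3 = 1/2, a_4 = 9/8, a_5 = 3/40.

a_{n+2} = 3/((n+1)(n+2)) * a_n; check: a_0 = 3, a_1 = 1, a_2 = 9/2, a_3 = 1/2, a_4 = 9/8, a_5 = 3/40


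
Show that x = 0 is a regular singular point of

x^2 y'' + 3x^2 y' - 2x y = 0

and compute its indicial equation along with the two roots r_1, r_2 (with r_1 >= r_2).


Divide by x^2 to reach normal form y'' + P_1(x) y' + P_2(x) y = 0 with P_1(x) = 3 and P_2(x) = -2/x.
x = 0 is a singular point because the y-coefficient -2/x has a pole at x = 0.
It is a regular singular point because x P_1(x) = p(x) = 3x and x^2 P_2(x) = q(x) = -2x are polynomials, hence analytic at x = 0.
p(0) = 0,  q(0) = 0.
Indicial equation: r(r-1) + p(0) r + q(0) = 0, i.e. r^2 + (p(0) - 1) r + q(0) = 0, i.e. r^2 - 1 r = 0.
Discriminant: (-1)^2 - 4(0) = 1, so r = (1 ± 1)/2.
Solving: r_1 = 1, r_2 = 0.

indicial: r^2 - 1 r = 0; roots r_1 = 1, r_2 = 0


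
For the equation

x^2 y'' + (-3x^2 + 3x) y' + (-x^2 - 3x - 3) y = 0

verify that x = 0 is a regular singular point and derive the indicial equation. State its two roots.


Divide by x^2 to reach normal form y'' + P_1(x) y' + P_2(x) y = 0 with P_1(x) = -3 + 3/x and P_2(x) = -1 - 3/x - 3/x^2.
x = 0 is a singular point because the y'-coefficient -3 + 3/x has a pole at x = 0 and the y-coefficient -1 - 3/x - 3/x^2 has a pole at x = 0.
It is a regular singular point because x P_1(x) = p(x) = 3 - 3x and x^2 P_2(x) = q(x) = -x^2 - 3x - 3 are polynomials, hence analytic at x = 0.
p(0) = 3,  q(0) = -3.
Indicial equation: r(r-1) + p(0) r + q(0) = 0, i.e. r^2 + (p(0) - 1) r + q(0) = 0, i.e. r^2 + 2 r - 3 = 0.
Discriminant: (2)^2 - 4(-3) = 16, so r = (-2 ± 4)/2.
Solving: r_1 = 1, r_2 = -3.

indicial: r^2 + 2 r - 3 = 0; roots r_1 = 1, r_2 = -3


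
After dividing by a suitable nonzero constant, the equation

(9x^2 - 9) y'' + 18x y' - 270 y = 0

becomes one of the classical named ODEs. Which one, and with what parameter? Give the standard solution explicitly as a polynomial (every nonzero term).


All three coefficients share the factor -9; dividing through by -9 gives  (1 - x^2) y'' - 2x y' + 30 y = 0.
This matches the Legendre equation (1 - x^2) y'' - 2x y' + n(n+1) y = 0 (note the -2x y' term) with n(n+1) = 30, so n = 5; the polynomial solution is P_5(x).
With y = sum_k a_k x^k, matching x^k gives (k+2)(k+1) a_{k+2} = [k(k+1) - n(n+1)] a_k = (k - 5)(k + 6) a_k. The right side vanishes at k = 5, so the series with the parity of 5 terminates at degree 5.
Standard normalization (P_n(1) = 1): leading coefficient (2n)!/(2^n (n!)^2) = 3628800/(32*14400) = 63/8, so a_5 = 63/8. Work downward with a_k = (k+1)(k+2) a_{k+2} / ((k - 5)(k + 6)):
  a_3 = (4)(5)(63/8) / ((3 - 5)(3 + 6)) = (315/2)/(-18) = -35/4
  a_1 = (2)(3)(-35/4) / ((1 - 5)(1 + 6)) = (-105/2)/(-28) = 15/8
Hence P_5(x) = 63 x^5/8 - 35 x^3/4 + 15 x/8.

P_5(x); series = 63 x^5/8 - 35 x^3/4 + 15 x/8


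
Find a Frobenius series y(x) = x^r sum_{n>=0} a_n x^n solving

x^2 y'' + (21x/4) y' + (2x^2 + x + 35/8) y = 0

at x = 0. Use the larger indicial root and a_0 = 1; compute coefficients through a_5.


Write in Frobenius form y'' + (p(x)/x) y' + (q(x)/x^2) y = 0:
  p(x) = 21/4,  q(x) = 2x^2 + x + 35/8.
Indicial equation: r(r-1) + (21/4) r + (35/8) = 0 -> roots r_1 = -7/4, r_2 = -5/2.
Take r = r_1 = -7/4. Let y(x) = x^r sum_{n>=0} a_n x^n with a_0 = 1.
Substitute y = x^r sum a_n x^n and match x^{r+n}. The recurrence is
  D(n) a_n + 1 a_{n-1} + 2 a_{n-2} = 0,  where D(n) = (r+n)(r+n-1) + (21/4)(r+n) + (35/8).
  a_n = [-1 a_{n-1} - 2 a_{n-2}] / D(n).
Since the indicial polynomial factors as (r - r_1)(r - r_2), D(n) = (r_1 + n - r_1)(r_1 + n - r_2) = n(n + 3/4).
Evaluating step by step (a_0 = 1):
  n = 1: D(1) = 1(1 + 3/4) = 7/4; numerator = -1(1) = -1; a_1 = (-1)/(7/4) = -4/7
  n = 2: D(2) = 2(2 + 3/4) = 11/2; numerator = -1(-4/7) - 2(1) = -10/7; a_2 = (-10/7)/(11/2) = -20/77
  n = 3: D(3) = 3(3 + 3/4) = 45/4; numerator = -1(-20/77) - 2(-4/7) = 108/77; a_3 = (108/77)/(45/4) = 48/385
  n = 4: D(4) = 4(4 + 3/4) = 19; numerator = -1(48/385) - 2(-20/77) = 152/385; a_4 = (152/385)/(19) = 8/385
  n = 5: D(5) = 5(5 + 3/4) = 115/4; numerator = -1(8/385) - 2(48/385) = -104/385; a_5 = (-104/385)/(115/4) = -416/44275

r = -7/4; a_0 = 1; a_1 = -4/7; a_2 = -20/77; a_3 = 48/385; a_4 = 8/385; a_5 = -416/44275


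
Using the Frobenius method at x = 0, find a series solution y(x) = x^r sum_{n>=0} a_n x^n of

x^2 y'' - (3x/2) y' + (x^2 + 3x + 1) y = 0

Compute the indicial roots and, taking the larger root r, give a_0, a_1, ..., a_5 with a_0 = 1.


Write in Frobenius form y'' + (p(x)/x) y' + (q(x)/x^2) y = 0:
  p(x) = -3/2,  q(x) = x^2 + 3x + 1.
Indicial equation: r(r-1) + (-3/2) r + (1) = 0 -> roots r_1 = 2, r_2 = 1/2.
Take r = r_1 = 2. Let y(x) = x^r sum_{n>=0} a_n x^n with a_0 = 1.
Substitute y = x^r sum a_n x^n and match x^{r+n}. The recurrence is
  D(n) a_n + 3 a_{n-1} + 1 a_{n-2} = 0,  where D(n) = (r+n)(r+n-1) + (-3/2)(r+n) + (1).
  a_n = [-3 a_{n-1} - 1 a_{n-2}] / D(n).
Since the indicial polynomial factors as (r - r_1)(r - r_2), D(n) = (r_1 + n - r_1)(r_1 + n - r_2) = n(n + 3/2).
Evaluating step by step (a_0 = 1):
  n = 1: D(1) = 1(1 + 3/2) = 5/2; numerator = -3(1) = -3; a_1 = (-3)/(5/2) = -6/5
  n = 2: D(2) = 2(2 + 3/2) = 7; numerator = -3(-6/5) - 1(1) = 13/5; a_2 = (13/5)/(7) = 13/35
  n = 3: D(3) = 3(3 + 3/2) = 27/2; numerator = -3(13/35) - 1(-6/5) = 3/35; a_3 = (3/35)/(27/2) = 2/315
  n = 4: D(4) = 4(4 + 3/2) = 22; numerator = -3(2/315) - 1(13/35) = -41/105; a_4 = (-41/105)/(22) = -41/2310
  n = 5: D(5) = 5(5 + 3/2) = 65/2; numerator = -3(-41/2310) - 1(2/315) = 65/1386; a_5 = (65/1386)/(65/2) = 1/693

r = 2; a_0 = 1; a_1 = -6/5; a_2 = 13/35; a_3 = 2/315; a_4 = -41/2310; a_5 = 1/693


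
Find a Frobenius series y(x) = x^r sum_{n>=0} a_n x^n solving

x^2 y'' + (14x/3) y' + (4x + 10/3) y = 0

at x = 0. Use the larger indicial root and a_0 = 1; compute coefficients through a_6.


Write in Frobenius form y'' + (p(x)/x) y' + (q(x)/x^2) y = 0:
  p(x) = 14/3,  q(x) = 4x + 10/3.
Indicial equation: r(r-1) + (14/3) r + (10/3) = 0 -> roots r_1 = -5/3, r_2 = -2.
Take r = r_1 = -5/3. Let y(x) = x^r sum_{n>=0} a_n x^n with a_0 = 1.
Substitute y = x^r sum a_n x^n and match x^{r+n}. The recurrence is
  D(n) a_n + 4 a_{n-1} = 0,  where D(n) = (r+n)(r+n-1) + (14/3)(r+n) + (10/3).
  a_n = -4 / D(n) * a_{n-1}.
Since the indicial polynomial factors as (r - r_1)(r - r_2), D(n) = (r_1 + n - r_1)(r_1 + n - r_2) = n(n + 1/3).
Evaluating step by step (a_0 = 1):
  n = 1: D(1) = 1(1 + 1/3) = 4/3; numerator = -4(1) = -4; a_1 = (-4)/(4/3) = -3
  n = 2: D(2) = 2(2 + 1/3) = 14/3; numerator = -4(-3) = 12; a_2 = (12)/(14/3) = 18/7
  n = 3: D(3) = 3(3 + 1/3) = 10; numerator = -4(18/7) = -72/7; a_3 = (-72/7)/(10) = -36/35
  n = 4: D(4) = 4(4 + 1/3) = 52/3; numerator = -4(-36/35) = 144/35; a_4 = (144/35)/(52/3) = 108/455
  n = 5: D(5) = 5(5 + 1/3) = 80/3; numerator = -4(108/455) = -432/455; a_5 = (-432/455)/(80/3) = -81/2275
  n = 6: D(6) = 6(6 + 1/3) = 38; numerator = -4(-81/2275) = 324/2275; a_6 = (324/2275)/(38) = 162/43225

r = -5/3; a_0 = 1; a_1 = -3; a_2 = 18/7; a_3 = -36/35; a_4 = 108/455; a_5 = -81/2275; a_6 = 162/43225


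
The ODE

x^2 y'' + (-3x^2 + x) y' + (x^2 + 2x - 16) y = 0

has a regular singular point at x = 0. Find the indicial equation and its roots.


Divide by x^2 to reach normal form y'' + P_1(x) y' + P_2(x) y = 0 with P_1(x) = -3 + 1/x and P_2(x) = 1 + 2/x - 16/x^2.
x = 0 is a singular point because the y'-coefficient -3 + 1/x has a pole at x = 0 and the y-coefficient 1 + 2/x - 16/x^2 has a pole at x = 0.
It is a regular singular point because x P_1(x) = p(x) = 1 - 3x and x^2 P_2(x) = q(x) = x^2 + 2x - 16 are polynomials, hence analytic at x = 0.
p(0) = 1,  q(0) = -16.
Indicial equation: r(r-1) + p(0) r + q(0) = 0, i.e. r^2 + (p(0) - 1) r + q(0) = 0, i.e. r^2 - 16 = 0.
Discriminant: (0)^2 - 4(-16) = 64, so r = (0 ± 8)/2.
Solving: r_1 = 4, r_2 = -4.

indicial: r^2 - 16 = 0; roots r_1 = 4, r_2 = -4


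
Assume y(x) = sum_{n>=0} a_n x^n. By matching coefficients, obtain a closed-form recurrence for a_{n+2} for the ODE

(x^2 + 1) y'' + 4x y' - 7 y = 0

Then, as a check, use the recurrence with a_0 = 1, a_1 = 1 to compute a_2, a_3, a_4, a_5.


Substitute y = sum_n a_n x^n.
(1 + 1 x^2) y'' contributes (n+2)(n+1) a_{n+2} + n(n-1) a_n at x^n.
4 x y'(x) contributes 4 n a_n at x^n.
-7 y(x) contributes -7 a_n at x^n.
Matching x^n: (n+2)(n+1) a_{n+2} + (n(n-1) + 4 n - 7) a_n = 0.
Thus a_{n+2} = (-n(n-1) - 4 n + 7) / ((n+1)(n+2)) * a_n.

Check with a_0 = 1, a_1 = 1 (apply the recurrence for n = 0, 1, 2, 3): a_0 = 1, a_1 = 1, a_2 = 7/2, a_3 = 1/2, a_4 = -7/8, a_5 = -11/40.

a_(n+2) = (-n(n-1) - 4 n + 7) / ((n+1)(n+2)) * a_n; check: a_0 = 1, a_1 = 1, a_2 = 7/2, a_3 = 1/2, a_4 = -7/8, a_5 = -11/40


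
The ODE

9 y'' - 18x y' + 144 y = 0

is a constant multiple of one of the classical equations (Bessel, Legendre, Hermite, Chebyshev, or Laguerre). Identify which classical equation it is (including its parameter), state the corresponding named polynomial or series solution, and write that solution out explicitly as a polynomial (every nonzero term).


All three coefficients share the factor 9; dividing through by 9 gives  y'' - 2x y' + 16 y = 0.
This matches the Hermite equation y'' - 2x y' + 2n y = 0 with 2n = 16, so n = 8; the polynomial solution is H_8(x).
With y = sum_k a_k x^k, matching x^k gives (k+2)(k+1) a_{k+2} = 2(k - n) a_k = 2(k - 8) a_k. The right side vanishes at k = 8, so the series with the parity of 8 terminates at degree 8.
Standard normalization: leading coefficient of H_n is 2^n, so a_8 = 2^8 = 256. Work downward with a_k = (k+1)(k+2) a_{k+2} / (2(k - n)):
  a_6 = (7)(8)(256) / (2(6 - 8)) = 14336/(-4) = -3584
  a_4 = (5)(6)(-3584) / (2(4 - 8)) = -107520/(-8) = 13440
  a_2 = (3)(4)(13440) / (2(2 - 8)) = 161280/(-12) = -13440
  a_0 = (1)(2)(-13440) / (2(0 - 8)) = -26880/(-16) = 1680
Hence H_8(x) = 256 x^8 - 3584 x^6 + 13440 x^4 - 13440 x^2 + 1680.

H_8(x); series = 256 x^8 - 3584 x^6 + 13440 x^4 - 13440 x^2 + 1680


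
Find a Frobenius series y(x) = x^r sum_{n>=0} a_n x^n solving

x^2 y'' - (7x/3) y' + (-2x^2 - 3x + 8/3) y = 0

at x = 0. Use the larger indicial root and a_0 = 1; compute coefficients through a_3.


Write in Frobenius form y'' + (p(x)/x) y' + (q(x)/x^2) y = 0:
  p(x) = -7/3,  q(x) = -2x^2 - 3x + 8/3.
Indicial equation: r(r-1) + (-7/3) r + (8/3) = 0 -> roots r_1 = 2, r_2 = 4/3.
Take r = r_1 = 2. Let y(x) = x^r sum_{n>=0} a_n x^n with a_0 = 1.
Substitute y = x^r sum a_n x^n and match x^{r+n}. The recurrence is
  D(n) a_n - 3 a_{n-1} - 2 a_{n-2} = 0,  where D(n) = (r+n)(r+n-1) + (-7/3)(r+n) + (8/3).
  a_n = [3 a_{n-1} + 2 a_{n-2}] / D(n).
Since the indicial polynomial factors as (r - r_1)(r - r_2), D(n) = (r_1 + n - r_1)(r_1 + n - r_2) = n(n + 2/3).
Evaluating step by step (a_0 = 1):
  n = 1: D(1) = 1(1 + 2/3) = 5/3; numerator = 3(1) = 3; a_1 = (3)/(5/3) = 9/5
  n = 2: D(2) = 2(2 + 2/3) = 16/3; numerator = 3(9/5) + 2(1) = 37/5; a_2 = (37/5)/(16/3) = 111/80
  n = 3: D(3) = 3(3 + 2/3) = 11; numerator = 3(111/80) + 2(9/5) = 621/80; a_3 = (621/80)/(11) = 621/880

r = 2; a_0 = 1; a_1 = 9/5; a_2 = 111/80; a_3 = 621/880


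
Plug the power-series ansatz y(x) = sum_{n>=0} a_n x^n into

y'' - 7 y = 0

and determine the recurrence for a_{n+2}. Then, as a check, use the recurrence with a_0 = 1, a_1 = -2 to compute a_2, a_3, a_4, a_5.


Substitute y = sum_n a_n x^n into y'' + (const) y = 0.
y''(x) = sum_{n>=0} (n+2)(n+1) a_{n+2} x^n.
The ODE becomes sum_n [(n+2)(n+1) a_{n+2} - 7 a_n] x^n = 0.
Setting each coefficient to zero gives the recurrence:
  (n+2)(n+1) a_{n+2} - 7 a_n = 0,
  a_{n+2} = 7 / ((n+1)(n+2)) a_n.

Check with a_0 = 1, a_1 = -2 (apply the recurrence for n = 0, 1, 2, 3): a_0 = 1, a_1 = -2, a_2 = 7/2, a_3 = -7/3, a_4 = 49/24, a_5 = -49/60.

a_{n+2} = 7/((n+1)(n+2)) * a_n; check: a_0 = 1, a_1 = -2, a_2 = 7/2, a_3 = -7/3, a_4 = 49/24, a_5 = -49/60


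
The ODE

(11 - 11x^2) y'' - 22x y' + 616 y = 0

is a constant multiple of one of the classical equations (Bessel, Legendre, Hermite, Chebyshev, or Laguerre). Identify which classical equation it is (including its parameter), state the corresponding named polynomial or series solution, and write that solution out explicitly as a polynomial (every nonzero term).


All three coefficients share the factor 11; dividing through by 11 gives  (1 - x^2) y'' - 2x y' + 56 y = 0.
This matches the Legendre equation (1 - x^2) y'' - 2x y' + n(n+1) y = 0 (note the -2x y' term) with n(n+1) = 56, so n = 7; the polynomial solution is P_7(x).
With y = sum_k a_k x^k, matching x^k gives (k+2)(k+1) a_{k+2} = [k(k+1) - n(n+1)] a_k = (k - 7)(k + 8) a_k. The right side vanishes at k = 7, so the series with the parity of 7 terminates at degree 7.
Standard normalization (P_n(1) = 1): leading coefficient (2n)!/(2^n (n!)^2) = 87178291200/(128*25401600) = 429/16, so a_7 = 429/16. Work downward with a_k = (k+1)(k+2) a_{k+2} / ((k - 7)(k + 8)):
  a_5 = (6)(7)(429/16) / ((5 - 7)(5 + 8)) = (9009/8)/(-26) = -693/16
  a_3 = (4)(5)(-693/16) / ((3 - 7)(3 + 8)) = (-3465/4)/(-44) = 315/16
  a_1 = (2)(3)(315/16) / ((1 - 7)(1 + 8)) = (945/8)/(-54) = -35/16
Hence P_7(x) = 429 x^7/16 - 693 x^5/16 + 315 x^3/16 - 35 x/16.

P_7(x); series = 429 x^7/16 - 693 x^5/16 + 315 x^3/16 - 35 x/16


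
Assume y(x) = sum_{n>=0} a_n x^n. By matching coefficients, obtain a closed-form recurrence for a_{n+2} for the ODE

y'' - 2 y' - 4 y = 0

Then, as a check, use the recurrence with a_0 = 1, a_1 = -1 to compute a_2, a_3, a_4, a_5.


Substitute y = sum_n a_n x^n.
y''(x) has coefficient (n+2)(n+1) a_{n+2} at x^n;
-2 y'(x) has coefficient -2 (n+1) a_{n+1} at x^n;
-4 y(x) has coefficient -4 a_n at x^n.
Matching x^n: (n+2)(n+1) a_{n+2} - 2 (n+1) a_{n+1} - 4 a_n = 0.
Thus a_{n+2} = [2 (n+1) a_{n+1} + 4 a_n] / ((n+1)(n+2)).

Check with a_0 = 1, a_1 = -1 (apply the recurrence for n = 0, 1, 2, 3): a_0 = 1, a_1 = -1, a_2 = 1, a_3 = 0, a_4 = 1/3, a_5 = 2/15.

a_(n+2) = [2 (n+1) a_(n+1) + 4 a_n] / ((n+1)(n+2)); check: a_0 = 1, a_1 = -1, a_2 = 1, a_3 = 0, a_4 = 1/3, a_5 = 2/15


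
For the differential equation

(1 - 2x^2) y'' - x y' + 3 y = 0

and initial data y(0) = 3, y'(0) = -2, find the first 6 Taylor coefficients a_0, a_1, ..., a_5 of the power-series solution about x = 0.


Ansatz: y(x) = sum_{n>=0} a_n x^n, so y'(x) = sum_{n>=1} n a_n x^(n-1) and y''(x) = sum_{n>=2} n(n-1) a_n x^(n-2).
Substitute into P(x) y'' + Q(x) y' + R(x) y = 0 with P(x) = 1 - 2x^2, Q(x) = -x, R(x) = 3, and match powers of x.
Initial conditions: a_0 = 3, a_1 = -2.
Setting the coefficient of each power of x to zero and solving order by order (substituting the coefficients already found):
  x^0: 2 a_2 + 3 a_0 = 0  ->  2 a_2 = -3 a_0 = -9  ->  a_2 = -9/2
  x^1: 6 a_3 + 2 a_1 = 0  ->  6 a_3 = -2 a_1 = 4  ->  a_3 = 2/3
  x^2: 12 a_4 - 3 a_2 = 0  ->  12 a_4 = 3 a_2 = -27/2  ->  a_4 = -9/8
  x^3: 20 a_5 - 12 a_3 = 0  ->  20 a_5 = 12 a_3 = 8  ->  a_5 = 2/5
Truncated series: y(x) = 3 - 2 x - (9/2) x^2 + (2/3) x^3 - (9/8) x^4 + (2/5) x^5 + O(x^6).

a_0 = 3; a_1 = -2; a_2 = -9/2; a_3 = 2/3; a_4 = -9/8; a_5 = 2/5


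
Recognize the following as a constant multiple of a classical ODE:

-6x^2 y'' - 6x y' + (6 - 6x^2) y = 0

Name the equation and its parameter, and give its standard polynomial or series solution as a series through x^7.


All three coefficients share the factor -6; dividing through by -6 gives  x^2 y'' + x y' + (x^2 - 1) y = 0.
This matches the Bessel equation x^2 y'' + x y' + (x^2 - nu^2) y = 0 with nu^2 = 1, so nu = 1; the solution bounded at x = 0 is J_1(x).
Frobenius at x = 0: indicial roots ±nu; for r = nu the recurrence k(k + 2nu) c_k = -c_{k-2} gives the standard series J_nu(x) = sum_{k>=0} (-1)^k / (k! (k+nu)!) (x/2)^(2k+nu). Evaluate the first 4 terms:
  k = 0: (-1)^0 / (0! * 1! * 2^1) x^1 = 1/(1*1*2) x^1 = (1/2) x^1
  k = 1: (-1)^1 / (1! * 2! * 2^3) x^3 = -1/(1*2*8) x^3 = (-1/16) x^3
  k = 2: (-1)^2 / (2! * 3! * 2^5) x^5 = 1/(2*6*32) x^5 = (1/384) x^5
  k = 3: (-1)^3 / (3! * 4! * 2^7) x^7 = -1/(6*24*128) x^7 = (-1/18432) x^7
Hence J_1(x) = -x^7/18432 + x^5/384 - x^3/16 + x/2 + ....

J_1(x); series = -x^7/18432 + x^5/384 - x^3/16 + x/2


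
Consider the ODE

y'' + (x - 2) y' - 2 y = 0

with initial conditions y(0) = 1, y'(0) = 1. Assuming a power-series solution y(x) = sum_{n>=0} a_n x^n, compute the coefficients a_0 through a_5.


Ansatz: y(x) = sum_{n>=0} a_n x^n, so y'(x) = sum_{n>=1} n a_n x^(n-1) and y''(x) = sum_{n>=2} n(n-1) a_n x^(n-2).
Substitute into P(x) y'' + Q(x) y' + R(x) y = 0 with P(x) = 1, Q(x) = x - 2, R(x) = -2, and match powers of x.
Initial conditions: a_0 = 1, a_1 = 1.
Setting the coefficient of each power of x to zero and solving order by order (substituting the coefficients already found):
  x^0: 2 a_2 - 2 a_1 - 2 a_0 = 0  ->  2 a_2 = 2 a_1 + 2 a_0 = 4  ->  a_2 = 2
  x^1: 6 a_3 - 4 a_2 - a_1 = 0  ->  6 a_3 = 4 a_2 + a_1 = 9  ->  a_3 = 3/2
  x^2: 12 a_4 - 6 a_3 = 0  ->  12 a_4 = 6 a_3 = 9  ->  a_4 = 3/4
  x^3: 20 a_5 - 8 a_4 + a_3 = 0  ->  20 a_5 = 8 a_4 - a_3 = 9/2  ->  a_5 = 9/40
Truncated series: y(x) = 1 + x + 2 x^2 + (3/2) x^3 + (3/4) x^4 + (9/40) x^5 + O(x^6).

a_0 = 1; a_1 = 1; a_2 = 2; a_3 = 3/2; a_4 = 3/4; a_5 = 9/40


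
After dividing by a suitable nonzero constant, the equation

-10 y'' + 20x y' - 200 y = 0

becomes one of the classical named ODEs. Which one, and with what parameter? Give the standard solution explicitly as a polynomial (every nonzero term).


All three coefficients share the factor -10; dividing through by -10 gives  y'' - 2x y' + 20 y = 0.
This matches the Hermite equation y'' - 2x y' + 2n y = 0 with 2n = 20, so n = 10; the polynomial solution is H_10(x).
With y = sum_k a_k x^k, matching x^k gives (k+2)(k+1) a_{k+2} = 2(k - n) a_k = 2(k - 10) a_k. The right side vanishes at k = 10, so the series with the parity of 10 terminates at degree 10.
Standard normalization: leading coefficient of H_n is 2^n, so a_10 = 2^10 = 1024. Work downward with a_k = (k+1)(k+2) a_{k+2} / (2(k - n)):
  a_8 = (9)(10)(1024) / (2(8 - 10)) = 92160/(-4) = -23040
  a_6 = (7)(8)(-23040) / (2(6 - 10)) = -1290240/(-8) = 161280
  a_4 = (5)(6)(161280) / (2(4 - 10)) = 4838400/(-12) = -403200
  a_2 = (3)(4)(-403200) / (2(2 - 10)) = -4838400/(-16) = 302400
  a_0 = (1)(2)(302400) / (2(0 - 10)) = 604800/(-20) = -30240
Hence H_10(x) = 1024 x^10 - 23040 x^8 + 161280 x^6 - 403200 x^4 + 302400 x^2 - 30240.

H_10(x); series = 1024 x^10 - 23040 x^8 + 161280 x^6 - 403200 x^4 + 302400 x^2 - 30240


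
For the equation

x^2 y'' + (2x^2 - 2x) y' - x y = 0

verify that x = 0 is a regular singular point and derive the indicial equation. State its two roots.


Divide by x^2 to reach normal form y'' + P_1(x) y' + P_2(x) y = 0 with P_1(x) = 2 - 2/x and P_2(x) = -1/x.
x = 0 is a singular point because the y'-coefficient 2 - 2/x has a pole at x = 0 and the y-coefficient -1/x has a pole at x = 0.
It is a regular singular point because x P_1(x) = p(x) = 2x - 2 and x^2 P_2(x) = q(x) = -x are polynomials, hence analytic at x = 0.
p(0) = -2,  q(0) = 0.
Indicial equation: r(r-1) + p(0) r + q(0) = 0, i.e. r^2 + (p(0) - 1) r + q(0) = 0, i.e. r^2 - 3 r = 0.
Discriminant: (-3)^2 - 4(0) = 9, so r = (3 ± 3)/2.
Solving: r_1 = 3, r_2 = 0.

indicial: r^2 - 3 r = 0; roots r_1 = 3, r_2 = 0


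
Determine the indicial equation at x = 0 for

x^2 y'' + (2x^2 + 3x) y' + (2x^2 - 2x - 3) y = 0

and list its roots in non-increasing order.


Divide by x^2 to reach normal form y'' + P_1(x) y' + P_2(x) y = 0 with P_1(x) = 2 + 3/x and P_2(x) = 2 - 2/x - 3/x^2.
x = 0 is a singular point because the y'-coefficient 2 + 3/x has a pole at x = 0 and the y-coefficient 2 - 2/x - 3/x^2 has a pole at x = 0.
It is a regular singular point because x P_1(x) = p(x) = 2x + 3 and x^2 P_2(x) = q(x) = 2x^2 - 2x - 3 are polynomials, hence analytic at x = 0.
p(0) = 3,  q(0) = -3.
Indicial equation: r(r-1) + p(0) r + q(0) = 0, i.e. r^2 + (p(0) - 1) r + q(0) = 0, i.e. r^2 + 2 r - 3 = 0.
Discriminant: (2)^2 - 4(-3) = 16, so r = (-2 ± 4)/2.
Solving: r_1 = 1, r_2 = -3.

indicial: r^2 + 2 r - 3 = 0; roots r_1 = 1, r_2 = -3


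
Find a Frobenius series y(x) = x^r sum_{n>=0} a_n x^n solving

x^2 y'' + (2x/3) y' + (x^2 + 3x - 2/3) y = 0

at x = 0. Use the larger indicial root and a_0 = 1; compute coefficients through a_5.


Write in Frobenius form y'' + (p(x)/x) y' + (q(x)/x^2) y = 0:
  p(x) = 2/3,  q(x) = x^2 + 3x - 2/3.
Indicial equation: r(r-1) + (2/3) r + (-2/3) = 0 -> roots r_1 = 1, r_2 = -2/3.
Take r = r_1 = 1. Let y(x) = x^r sum_{n>=0} a_n x^n with a_0 = 1.
Substitute y = x^r sum a_n x^n and match x^{r+n}. The recurrence is
  D(n) a_n + 3 a_{n-1} + 1 a_{n-2} = 0,  where D(n) = (r+n)(r+n-1) + (2/3)(r+n) + (-2/3).
  a_n = [-3 a_{n-1} - 1 a_{n-2}] / D(n).
Since the indicial polynomial factors as (r - r_1)(r - r_2), D(n) = (r_1 + n - r_1)(r_1 + n - r_2) = n(n + 5/3).
Evaluating step by step (a_0 = 1):
  n = 1: D(1) = 1(1 + 5/3) = 8/3; numerator = -3(1) = -3; a_1 = (-3)/(8/3) = -9/8
  n = 2: D(2) = 2(2 + 5/3) = 22/3; numerator = -3(-9/8) - 1(1) = 19/8; a_2 = (19/8)/(22/3) = 57/176
  n = 3: D(3) = 3(3 + 5/3) = 14; numerator = -3(57/176) - 1(-9/8) = 27/176; a_3 = (27/176)/(14) = 27/2464
  n = 4: D(4) = 4(4 + 5/3) = 68/3; numerator = -3(27/2464) - 1(57/176) = -879/2464; a_4 = (-879/2464)/(68/3) = -2637/167552
  n = 5: D(5) = 5(5 + 5/3) = 100/3; numerator = -3(-2637/167552) - 1(27/2464) = 6075/167552; a_5 = (6075/167552)/(100/3) = 729/670208

r = 1; a_0 = 1; a_1 = -9/8; a_2 = 57/176; a_3 = 27/2464; a_4 = -2637/167552; a_5 = 729/670208


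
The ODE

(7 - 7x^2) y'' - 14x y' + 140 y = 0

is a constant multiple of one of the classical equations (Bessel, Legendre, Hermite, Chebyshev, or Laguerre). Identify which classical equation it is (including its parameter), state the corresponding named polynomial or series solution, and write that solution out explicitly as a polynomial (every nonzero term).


All three coefficients share the factor 7; dividing through by 7 gives  (1 - x^2) y'' - 2x y' + 20 y = 0.
This matches the Legendre equation (1 - x^2) y'' - 2x y' + n(n+1) y = 0 (note the -2x y' term) with n(n+1) = 20, so n = 4; the polynomial solution is P_4(x).
With y = sum_k a_k x^k, matching x^k gives (k+2)(k+1) a_{k+2} = [k(k+1) - n(n+1)] a_k = (k - 4)(k + 5) a_k. The right side vanishes at k = 4, so the series with the parity of 4 terminates at degree 4.
Standard normalization (P_n(1) = 1): leading coefficient (2n)!/(2^n (n!)^2) = 40320/(16*576) = 35/8, so a_4 = 35/8. Work downward with a_k = (k+1)(k+2) a_{k+2} / ((k - 4)(k + 5)):
  a_2 = (3)(4)(35/8) / ((2 - 4)(2 + 5)) = (105/2)/(-14) = -15/4
  a_0 = (1)(2)(-15/4) / ((0 - 4)(0 + 5)) = (-15/2)/(-20) = 3/8
Hence P_4(x) = 35 x^4/8 - 15 x^2/4 + 3/8.

P_4(x); series = 35 x^4/8 - 15 x^2/4 + 3/8


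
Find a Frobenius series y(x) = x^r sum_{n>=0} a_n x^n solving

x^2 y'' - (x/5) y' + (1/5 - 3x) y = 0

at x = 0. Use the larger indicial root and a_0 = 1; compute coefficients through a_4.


Write in Frobenius form y'' + (p(x)/x) y' + (q(x)/x^2) y = 0:
  p(x) = -1/5,  q(x) = 1/5 - 3x.
Indicial equation: r(r-1) + (-1/5) r + (1/5) = 0 -> roots r_1 = 1, r_2 = 1/5.
Take r = r_1 = 1. Let y(x) = x^r sum_{n>=0} a_n x^n with a_0 = 1.
Substitute y = x^r sum a_n x^n and match x^{r+n}. The recurrence is
  D(n) a_n - 3 a_{n-1} = 0,  where D(n) = (r+n)(r+n-1) + (-1/5)(r+n) + (1/5).
  a_n = 3 / D(n) * a_{n-1}.
Since the indicial polynomial factors as (r - r_1)(r - r_2), D(n) = (r_1 + n - r_1)(r_1 + n - r_2) = n(n + 4/5).
Evaluating step by step (a_0 = 1):
  n = 1: D(1) = 1(1 + 4/5) = 9/5; numerator = 3(1) = 3; a_1 = (3)/(9/5) = 5/3
  n = 2: D(2) = 2(2 + 4/5) = 28/5; numerator = 3(5/3) = 5; a_2 = (5)/(28/5) = 25/28
  n = 3: D(3) = 3(3 + 4/5) = 57/5; numerator = 3(25/28) = 75/28; a_3 = (75/28)/(57/5) = 125/532
  n = 4: D(4) = 4(4 + 4/5) = 96/5; numerator = 3(125/532) = 375/532; a_4 = (375/532)/(96/5) = 625/17024

r = 1; a_0 = 1; a_1 = 5/3; a_2 = 25/28; a_3 = 125/532; a_4 = 625/17024


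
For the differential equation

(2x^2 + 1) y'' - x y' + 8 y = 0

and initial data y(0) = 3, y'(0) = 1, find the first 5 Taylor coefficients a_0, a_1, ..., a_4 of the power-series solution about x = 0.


Ansatz: y(x) = sum_{n>=0} a_n x^n, so y'(x) = sum_{n>=1} n a_n x^(n-1) and y''(x) = sum_{n>=2} n(n-1) a_n x^(n-2).
Substitute into P(x) y'' + Q(x) y' + R(x) y = 0 with P(x) = 2x^2 + 1, Q(x) = -x, R(x) = 8, and match powers of x.
Initial conditions: a_0 = 3, a_1 = 1.
Setting the coefficient of each power of x to zero and solving order by order (substituting the coefficients already found):
  x^0: 2 a_2 + 8 a_0 = 0  ->  2 a_2 = -8 a_0 = -24  ->  a_2 = -12
  x^1: 6 a_3 + 7 a_1 = 0  ->  6 a_3 = -7 a_1 = -7  ->  a_3 = -7/6
  x^2: 12 a_4 + 10 a_2 = 0  ->  12 a_4 = -10 a_2 = 120  ->  a_4 = 10
Truncated series: y(x) = 3 + x - 12 x^2 - (7/6) x^3 + 10 x^4 + O(x^5).

a_0 = 3; a_1 = 1; a_2 = -12; a_3 = -7/6; a_4 = 10


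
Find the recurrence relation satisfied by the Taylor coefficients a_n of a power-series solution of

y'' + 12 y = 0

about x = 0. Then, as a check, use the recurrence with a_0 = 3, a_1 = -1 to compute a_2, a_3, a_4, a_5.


Substitute y = sum_n a_n x^n into y'' + (const) y = 0.
y''(x) = sum_{n>=0} (n+2)(n+1) a_{n+2} x^n.
The ODE becomes sum_n [(n+2)(n+1) a_{n+2} + 12 a_n] x^n = 0.
Setting each coefficient to zero gives the recurrence:
  (n+2)(n+1) a_{n+2} + 12 a_n = 0,
  a_{n+2} = -12 / ((n+1)(n+2)) a_n.

Check with a_0 = 3, a_1 = -1 (apply the recurrence for n = 0, 1, 2, 3): a_0 = 3, a_1 = -1, a_2 = -18, a_3 = 2, a_4 = 18, a_5 = -6/5.

a_{n+2} = -12/((n+1)(n+2)) * a_n; check: a_0 = 3, a_1 = -1, a_2 = -18, a_3 = 2, a_4 = 18, a_5 = -6/5


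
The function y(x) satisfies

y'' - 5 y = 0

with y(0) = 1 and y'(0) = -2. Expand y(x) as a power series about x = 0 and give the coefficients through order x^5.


Ansatz: y(x) = sum_{n>=0} a_n x^n, so y'(x) = sum_{n>=1} n a_n x^(n-1) and y''(x) = sum_{n>=2} n(n-1) a_n x^(n-2).
Substitute into P(x) y'' + Q(x) y' + R(x) y = 0 with P(x) = 1, Q(x) = 0, R(x) = -5, and match powers of x.
Initial conditions: a_0 = 1, a_1 = -2.
Setting the coefficient of each power of x to zero and solving order by order (substituting the coefficients already found):
  x^0: 2 a_2 - 5 a_0 = 0  ->  2 a_2 = 5 a_0 = 5  ->  a_2 = 5/2
  x^1: 6 a_3 - 5 a_1 = 0  ->  6 a_3 = 5 a_1 = -10  ->  a_3 = -5/3
  x^2: 12 a_4 - 5 a_2 = 0  ->  12 a_4 = 5 a_2 = 25/2  ->  a_4 = 25/24
  x^3: 20 a_5 - 5 a_3 = 0  ->  20 a_5 = 5 a_3 = -25/3  ->  a_5 = -5/12
Truncated series: y(x) = 1 - 2 x + (5/2) x^2 - (5/3) x^3 + (25/24) x^4 - (5/12) x^5 + O(x^6).

a_0 = 1; a_1 = -2; a_2 = 5/2; a_3 = -5/3; a_4 = 25/24; a_5 = -5/12


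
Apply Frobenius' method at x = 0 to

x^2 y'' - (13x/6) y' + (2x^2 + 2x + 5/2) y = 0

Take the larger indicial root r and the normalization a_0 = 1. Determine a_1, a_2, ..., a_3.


Write in Frobenius form y'' + (p(x)/x) y' + (q(x)/x^2) y = 0:
  p(x) = -13/6,  q(x) = 2x^2 + 2x + 5/2.
Indicial equation: r(r-1) + (-13/6) r + (5/2) = 0 -> roots r_1 = 5/3, r_2 = 3/2.
Take r = r_1 = 5/3. Let y(x) = x^r sum_{n>=0} a_n x^n with a_0 = 1.
Substitute y = x^r sum a_n x^n and match x^{r+n}. The recurrence is
  D(n) a_n + 2 a_{n-1} + 2 a_{n-2} = 0,  where D(n) = (r+n)(r+n-1) + (-13/6)(r+n) + (5/2).
  a_n = [-2 a_{n-1} - 2 a_{n-2}] / D(n).
Since the indicial polynomial factors as (r - r_1)(r - r_2), D(n) = (r_1 + n - r_1)(r_1 + n - r_2) = n(n + 1/6).
Evaluating step by step (a_0 = 1):
  n = 1: D(1) = 1(1 + 1/6) = 7/6; numerator = -2(1) = -2; a_1 = (-2)/(7/6) = -12/7
  n = 2: D(2) = 2(2 + 1/6) = 13/3; numerator = -2(-12/7) - 2(1) = 10/7; a_2 = (10/7)/(13/3) = 30/91
  n = 3: D(3) = 3(3 + 1/6) = 19/2; numerator = -2(30/91) - 2(-12/7) = 36/13; a_3 = (36/13)/(19/2) = 72/247

r = 5/3; a_0 = 1; a_1 = -12/7; a_2 = 30/91; a_3 = 72/247


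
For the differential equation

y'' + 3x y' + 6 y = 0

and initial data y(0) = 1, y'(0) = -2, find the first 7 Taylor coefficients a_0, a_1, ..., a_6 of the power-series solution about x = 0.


Ansatz: y(x) = sum_{n>=0} a_n x^n, so y'(x) = sum_{n>=1} n a_n x^(n-1) and y''(x) = sum_{n>=2} n(n-1) a_n x^(n-2).
Substitute into P(x) y'' + Q(x) y' + R(x) y = 0 with P(x) = 1, Q(x) = 3x, R(x) = 6, and match powers of x.
Initial conditions: a_0 = 1, a_1 = -2.
Setting the coefficient of each power of x to zero and solving order by order (substituting the coefficients already found):
  x^0: 2 a_2 + 6 a_0 = 0  ->  2 a_2 = -6 a_0 = -6  ->  a_2 = -3
  x^1: 6 a_3 + 9 a_1 = 0  ->  6 a_3 = -9 a_1 = 18  ->  a_3 = 3
  x^2: 12 a_4 + 12 a_2 = 0  ->  12 a_4 = -12 a_2 = 36  ->  a_4 = 3
  x^3: 20 a_5 + 15 a_3 = 0  ->  20 a_5 = -15 a_3 = -45  ->  a_5 = -9/4
  x^4: 30 a_6 + 18 a_4 = 0  ->  30 a_6 = -18 a_4 = -54  ->  a_6 = -9/5
Truncated series: y(x) = 1 - 2 x - 3 x^2 + 3 x^3 + 3 x^4 - (9/4) x^5 - (9/5) x^6 + O(x^7).

a_0 = 1; a_1 = -2; a_2 = -3; a_3 = 3; a_4 = 3; a_5 = -9/4; a_6 = -9/5


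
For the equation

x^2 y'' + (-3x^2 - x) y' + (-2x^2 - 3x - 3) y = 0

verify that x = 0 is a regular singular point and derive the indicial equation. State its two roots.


Divide by x^2 to reach normal form y'' + P_1(x) y' + P_2(x) y = 0 with P_1(x) = -3 - 1/x and P_2(x) = -2 - 3/x - 3/x^2.
x = 0 is a singular point because the y'-coefficient -3 - 1/x has a pole at x = 0 and the y-coefficient -2 - 3/x - 3/x^2 has a pole at x = 0.
It is a regular singular point because x P_1(x) = p(x) = -3x - 1 and x^2 P_2(x) = q(x) = -2x^2 - 3x - 3 are polynomials, hence analytic at x = 0.
p(0) = -1,  q(0) = -3.
Indicial equation: r(r-1) + p(0) r + q(0) = 0, i.e. r^2 + (p(0) - 1) r + q(0) = 0, i.e. r^2 - 2 r - 3 = 0.
Discriminant: (-2)^2 - 4(-3) = 16, so r = (2 ± 4)/2.
Solving: r_1 = 3, r_2 = -1.

indicial: r^2 - 2 r - 3 = 0; roots r_1 = 3, r_2 = -1


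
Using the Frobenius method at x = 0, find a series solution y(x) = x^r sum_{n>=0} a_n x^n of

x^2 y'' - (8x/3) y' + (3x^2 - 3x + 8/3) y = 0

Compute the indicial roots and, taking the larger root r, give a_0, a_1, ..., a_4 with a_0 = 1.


Write in Frobenius form y'' + (p(x)/x) y' + (q(x)/x^2) y = 0:
  p(x) = -8/3,  q(x) = 3x^2 - 3x + 8/3.
Indicial equation: r(r-1) + (-8/3) r + (8/3) = 0 -> roots r_1 = 8/3, r_2 = 1.
Take r = r_1 = 8/3. Let y(x) = x^r sum_{n>=0} a_n x^n with a_0 = 1.
Substitute y = x^r sum a_n x^n and match x^{r+n}. The recurrence is
  D(n) a_n - 3 a_{n-1} + 3 a_{n-2} = 0,  where D(n) = (r+n)(r+n-1) + (-8/3)(r+n) + (8/3).
  a_n = [3 a_{n-1} - 3 a_{n-2}] / D(n).
Since the indicial polynomial factors as (r - r_1)(r - r_2), D(n) = (r_1 + n - r_1)(r_1 + n - r_2) = n(n + 5/3).
Evaluating step by step (a_0 = 1):
  n = 1: D(1) = 1(1 + 5/3) = 8/3; numerator = 3(1) = 3; a_1 = (3)/(8/3) = 9/8
  n = 2: D(2) = 2(2 + 5/3) = 22/3; numerator = 3(9/8) - 3(1) = 3/8; a_2 = (3/8)/(22/3) = 9/176
  n = 3: D(3) = 3(3 + 5/3) = 14; numerator = 3(9/176) - 3(9/8) = -567/176; a_3 = (-567/176)/(14) = -81/352
  n = 4: D(4) = 4(4 + 5/3) = 68/3; numerator = 3(-81/352) - 3(9/176) = -27/32; a_4 = (-27/32)/(68/3) = -81/2176

r = 8/3; a_0 = 1; a_1 = 9/8; a_2 = 9/176; a_3 = -81/352; a_4 = -81/2176


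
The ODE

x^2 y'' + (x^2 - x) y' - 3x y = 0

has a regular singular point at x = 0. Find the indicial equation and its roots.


Divide by x^2 to reach normal form y'' + P_1(x) y' + P_2(x) y = 0 with P_1(x) = 1 - 1/x and P_2(x) = -3/x.
x = 0 is a singular point because the y'-coefficient 1 - 1/x has a pole at x = 0 and the y-coefficient -3/x has a pole at x = 0.
It is a regular singular point because x P_1(x) = p(x) = x - 1 and x^2 P_2(x) = q(x) = -3x are polynomials, hence analytic at x = 0.
p(0) = -1,  q(0) = 0.
Indicial equation: r(r-1) + p(0) r + q(0) = 0, i.e. r^2 + (p(0) - 1) r + q(0) = 0, i.e. r^2 - 2 r = 0.
Discriminant: (-2)^2 - 4(0) = 4, so r = (2 ± 2)/2.
Solving: r_1 = 2, r_2 = 0.

indicial: r^2 - 2 r = 0; roots r_1 = 2, r_2 = 0


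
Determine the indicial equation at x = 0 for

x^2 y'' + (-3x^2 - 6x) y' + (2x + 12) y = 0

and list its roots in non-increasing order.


Divide by x^2 to reach normal form y'' + P_1(x) y' + P_2(x) y = 0 with P_1(x) = -3 - 6/x and P_2(x) = 2/x + 12/x^2.
x = 0 is a singular point because the y'-coefficient -3 - 6/x has a pole at x = 0 and the y-coefficient 2/x + 12/x^2 has a pole at x = 0.
It is a regular singular point because x P_1(x) = p(x) = -3x - 6 and x^2 P_2(x) = q(x) = 2x + 12 are polynomials, hence analytic at x = 0.
p(0) = -6,  q(0) = 12.
Indicial equation: r(r-1) + p(0) r + q(0) = 0, i.e. r^2 + (p(0) - 1) r + q(0) = 0, i.e. r^2 - 7 r + 12 = 0.
Discriminant: (-7)^2 - 4(12) = 1, so r = (7 ± 1)/2.
Solving: r_1 = 4, r_2 = 3.

indicial: r^2 - 7 r + 12 = 0; roots r_1 = 4, r_2 = 3


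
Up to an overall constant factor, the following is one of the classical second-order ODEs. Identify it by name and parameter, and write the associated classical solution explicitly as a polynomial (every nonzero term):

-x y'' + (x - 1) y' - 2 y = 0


All three coefficients share the factor -1; dividing through by -1 gives  x y'' + (1 - x) y' + 2 y = 0.
This matches the Laguerre equation x y'' + (1 - x) y' + n y = 0 with n = 2; the polynomial solution is L_2(x).
With y = sum_k a_k x^k, matching x^k gives (k+1)k a_{k+1} + (k+1) a_{k+1} - k a_k + n a_k = 0, i.e. (k+1)^2 a_{k+1} = (k - n) a_k = (k - 2) a_k. The right side vanishes at k = 2, so the series terminates at degree 2.
Standard normalization L_n(0) = 1 gives a_0 = 1. Work upward with a_{k+1} = (k - 2) a_k / (k+1)^2:
  a_1 = (0 - 2)(1) / 1^2 = -2/1 = -2
  a_2 = (1 - 2)(-2) / 2^2 = 2/4 = 1/2
Hence L_2(x) = x^2/2 - 2 x + 1.

L_2(x); series = x^2/2 - 2 x + 1


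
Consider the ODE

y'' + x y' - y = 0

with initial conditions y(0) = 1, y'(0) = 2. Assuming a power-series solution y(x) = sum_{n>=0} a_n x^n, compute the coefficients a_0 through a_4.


Ansatz: y(x) = sum_{n>=0} a_n x^n, so y'(x) = sum_{n>=1} n a_n x^(n-1) and y''(x) = sum_{n>=2} n(n-1) a_n x^(n-2).
Substitute into P(x) y'' + Q(x) y' + R(x) y = 0 with P(x) = 1, Q(x) = x, R(x) = -1, and match powers of x.
Initial conditions: a_0 = 1, a_1 = 2.
Setting the coefficient of each power of x to zero and solving order by order (substituting the coefficients already found):
  x^0: 2 a_2 - a_0 = 0  ->  2 a_2 = a_0 = 1  ->  a_2 = 1/2
  x^1: 6 a_3 = 0  ->  a_3 = 0
  x^2: 12 a_4 + a_2 = 0  ->  12 a_4 = -a_2 = -1/2  ->  a_4 = -1/24
Truncated series: y(x) = 1 + 2 x + (1/2) x^2 - (1/24) x^4 + O(x^5).

a_0 = 1; a_1 = 2; a_2 = 1/2; a_3 = 0; a_4 = -1/24


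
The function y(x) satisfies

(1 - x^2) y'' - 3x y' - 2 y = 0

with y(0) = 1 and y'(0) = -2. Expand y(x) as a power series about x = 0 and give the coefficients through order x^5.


Ansatz: y(x) = sum_{n>=0} a_n x^n, so y'(x) = sum_{n>=1} n a_n x^(n-1) and y''(x) = sum_{n>=2} n(n-1) a_n x^(n-2).
Substitute into P(x) y'' + Q(x) y' + R(x) y = 0 with P(x) = 1 - x^2, Q(x) = -3x, R(x) = -2, and match powers of x.
Initial conditions: a_0 = 1, a_1 = -2.
Setting the coefficient of each power of x to zero and solving order by order (substituting the coefficients already found):
  x^0: 2 a_2 - 2 a_0 = 0  ->  2 a_2 = 2 a_0 = 2  ->  a_2 = 1
  x^1: 6 a_3 - 5 a_1 = 0  ->  6 a_3 = 5 a_1 = -10  ->  a_3 = -5/3
  x^2: 12 a_4 - 10 a_2 = 0  ->  12 a_4 = 10 a_2 = 10  ->  a_4 = 5/6
  x^3: 20 a_5 - 17 a_3 = 0  ->  20 a_5 = 17 a_3 = -85/3  ->  a_5 = -17/12
Truncated series: y(x) = 1 - 2 x + x^2 - (5/3) x^3 + (5/6) x^4 - (17/12) x^5 + O(x^6).

a_0 = 1; a_1 = -2; a_2 = 1; a_3 = -5/3; a_4 = 5/6; a_5 = -17/12


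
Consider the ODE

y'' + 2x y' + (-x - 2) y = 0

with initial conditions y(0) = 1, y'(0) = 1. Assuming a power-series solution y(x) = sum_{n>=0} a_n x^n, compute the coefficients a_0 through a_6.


Ansatz: y(x) = sum_{n>=0} a_n x^n, so y'(x) = sum_{n>=1} n a_n x^(n-1) and y''(x) = sum_{n>=2} n(n-1) a_n x^(n-2).
Substitute into P(x) y'' + Q(x) y' + R(x) y = 0 with P(x) = 1, Q(x) = 2x, R(x) = -x - 2, and match powers of x.
Initial conditions: a_0 = 1, a_1 = 1.
Setting the coefficient of each power of x to zero and solving order by order (substituting the coefficients already found):
  x^0: 2 a_2 - 2 a_0 = 0  ->  2 a_2 = 2 a_0 = 2  ->  a_2 = 1
  x^1: 6 a_3 - a_0 = 0  ->  6 a_3 = a_0 = 1  ->  a_3 = 1/6
  x^2: 12 a_4 + 2 a_2 - a_1 = 0  ->  12 a_4 = -2 a_2 + a_1 = -1  ->  a_4 = -1/12
  x^3: 20 a_5 + 4 a_3 - a_2 = 0  ->  20 a_5 = -4 a_3 + a_2 = 1/3  ->  a_5 = 1/60
  x^4: 30 a_6 + 6 a_4 - a_3 = 0  ->  30 a_6 = -6 a_4 + a_3 = 2/3  ->  a_6 = 1/45
Truncated series: y(x) = 1 + x + x^2 + (1/6) x^3 - (1/12) x^4 + (1/60) x^5 + (1/45) x^6 + O(x^7).

a_0 = 1; a_1 = 1; a_2 = 1; a_3 = 1/6; a_4 = -1/12; a_5 = 1/60; a_6 = 1/45


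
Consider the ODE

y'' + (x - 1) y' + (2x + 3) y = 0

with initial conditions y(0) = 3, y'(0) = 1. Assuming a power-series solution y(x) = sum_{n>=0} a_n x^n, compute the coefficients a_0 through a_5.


Ansatz: y(x) = sum_{n>=0} a_n x^n, so y'(x) = sum_{n>=1} n a_n x^(n-1) and y''(x) = sum_{n>=2} n(n-1) a_n x^(n-2).
Substitute into P(x) y'' + Q(x) y' + R(x) y = 0 with P(x) = 1, Q(x) = x - 1, R(x) = 2x + 3, and match powers of x.
Initial conditions: a_0 = 3, a_1 = 1.
Setting the coefficient of each power of x to zero and solving order by order (substituting the coefficients already found):
  x^0: 2 a_2 - a_1 + 3 a_0 = 0  ->  2 a_2 = a_1 - 3 a_0 = -8  ->  a_2 = -4
  x^1: 6 a_3 - 2 a_2 + 4 a_1 + 2 a_0 = 0  ->  6 a_3 = 2 a_2 - 4 a_1 - 2 a_0 = -18  ->  a_3 = -3
  x^2: 12 a_4 - 3 a_3 + 5 a_2 + 2 a_1 = 0  ->  12 a_4 = 3 a_3 - 5 a_2 - 2 a_1 = 9  ->  a_4 = 3/4
  x^3: 20 a_5 - 4 a_4 + 6 a_3 + 2 a_2 = 0  ->  20 a_5 = 4 a_4 - 6 a_3 - 2 a_2 = 29  ->  a_5 = 29/20
Truncated series: y(x) = 3 + x - 4 x^2 - 3 x^3 + (3/4) x^4 + (29/20) x^5 + O(x^6).

a_0 = 3; a_1 = 1; a_2 = -4; a_3 = -3; a_4 = 3/4; a_5 = 29/20
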